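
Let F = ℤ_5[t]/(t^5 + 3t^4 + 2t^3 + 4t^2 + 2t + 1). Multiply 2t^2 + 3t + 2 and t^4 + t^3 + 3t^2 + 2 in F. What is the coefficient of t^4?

0

Multiply in ℤ_5[t]: (2t^2 + 3t + 2)·(t^4 + t^3 + 3t^2 + 2) = 2t^6 + t^4 + t^3 + t + 4.
Reduce using t^5 ≡ 2t^4 + 3t^3 + t^2 + 3t + 4 (mod t^5 + 3t^4 + 2t^3 + 4t^2 + 2t + 1).
Reduced: t.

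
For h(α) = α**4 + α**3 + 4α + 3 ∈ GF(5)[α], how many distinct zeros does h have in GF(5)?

1

Evaluate at each of the 5 elements of GF(5):
h(0) = 3; h(1) = 4; h(2) = 0 → root; h(3) = 3; h(4) = 4.
Roots: {2}.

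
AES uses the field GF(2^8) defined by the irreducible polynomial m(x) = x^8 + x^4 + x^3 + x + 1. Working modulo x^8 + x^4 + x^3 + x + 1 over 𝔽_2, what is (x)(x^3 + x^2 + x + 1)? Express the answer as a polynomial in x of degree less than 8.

x^4 + x^3 + x^2 + x

Multiply in 𝔽_2[x]: (x)·(x^3 + x^2 + x + 1) = x^4 + x^3 + x^2 + x.
Reduced: x^4 + x^3 + x^2 + x.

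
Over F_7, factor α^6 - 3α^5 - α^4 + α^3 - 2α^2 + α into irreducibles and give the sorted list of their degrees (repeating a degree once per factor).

1, 1, 2, 2

Write h(α) = α^6 - 3α^5 - α^4 + α^3 - 2α^2 + α.
Linear factors from roots: (α), (α + 2).
Complete factorization: h(α) = (α)·(α + 2)·(α^2 + 3α + 1)·(α^2 - α - 3).
Factor degrees with multiplicity: 1 + 1 + 2 + 2 = 6.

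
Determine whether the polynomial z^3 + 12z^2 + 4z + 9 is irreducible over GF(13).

Write h(z) = z^3 + 12z^2 + 4z + 9.
Check each element of GF(13) for a root: h(0)=9, h(1)=0, h(2)=8, h(3)=0, h(4)=8, h(5)=12, h(6)=5, h(7)=6, h(8)=8, h(9)=4, h(10)=0, h(11)=2, h(12)=3.
h(1) = 0, so (z − 1) divides h(z); h is reducible.

No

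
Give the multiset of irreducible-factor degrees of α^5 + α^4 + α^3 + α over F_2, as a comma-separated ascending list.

1, 1, 3

Write f(α) = α^5 + α^4 + α^3 + α.
Roots in F_2: f(0) = 0 → root; f(1) = 0 → root.
Linear factors from roots: (α), (α + 1).
Complete factorization: f(α) = (α)·(α + 1)·(α^3 + α + 1).
Factor degrees with multiplicity: 1 + 1 + 3 = 5.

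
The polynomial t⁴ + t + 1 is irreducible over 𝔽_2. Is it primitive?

Yes

Write f(t) = t⁴ + t + 1.
|GF(2^4)^×| = 2^4 − 1 = 15. Prime factorization: 15 = 3·5.
f is primitive ⇔ t has order 15 in GF(2)[t]/(f), i.e. t^(15/q) ≠ 1 for each prime q | 15.
t^(5) mod f = t² + t.
t^(3) mod f = t³.
None equal 1, so t has full order 15; f is primitive.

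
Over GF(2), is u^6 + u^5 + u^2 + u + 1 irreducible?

Yes

Write f(u) = u^6 + u^5 + u^2 + u + 1.
Check for roots in GF(2): f(0) = 1; f(1) = 1.
No roots, so no linear factors.
Monic irreducibles of degree 2 over GF(2): u^2 + u + 1.
None of them divide f (all give nonzero remainder).
Monic irreducibles of degree 3 over GF(2): u^3 + u + 1, u^3 + u^2 + 1.
None of them divide f (all give nonzero remainder).
No irreducible factor of degree ≤ 3 exists, so f is irreducible over GF(2).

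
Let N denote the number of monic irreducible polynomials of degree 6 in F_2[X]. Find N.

By the necklace-counting formula, N_2(6) = (1/6) Σ_{d|6} μ(6/d)·2^d.
Divisors of 6: 1, 2, 3, 6; μ(6/d) for each: 1, -1, -1, 1.
Σ = 2^1 − 2^2 − 2^3 + 2^6 = 54.
N = 54/6 = 9.

9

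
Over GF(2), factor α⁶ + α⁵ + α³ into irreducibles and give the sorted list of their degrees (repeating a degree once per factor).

Write f(α) = α⁶ + α⁵ + α³.
Roots in GF(2): f(0) = 0 → root; f(1) = 1.
Linear factors from roots: (α).
Complete factorization: f(α) = (α)^3·(α³ + α² + 1).
Factor degrees with multiplicity: 1 + 1 + 1 + 3 = 6.

1, 1, 1, 3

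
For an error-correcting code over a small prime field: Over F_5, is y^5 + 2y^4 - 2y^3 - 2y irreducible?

No

Write g(y) = y^5 + 2y^4 - 2y^3 - 2y.
Check for roots in F_5: g(0) = 0 → root; g(1) = 4; g(2) = 4; g(3) = 0 → root; g(4) = 0 → root.
g(0) = 0, so (y) divides g(y); g is reducible.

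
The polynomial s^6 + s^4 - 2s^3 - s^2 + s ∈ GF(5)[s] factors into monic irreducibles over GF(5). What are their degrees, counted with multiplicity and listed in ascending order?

1, 1, 1, 3

Write h(s) = s^6 + s^4 - 2s^3 - s^2 + s.
Roots in GF(5): h(0) = 0 → root; h(1) = 0 → root; h(2) = 2; h(3) = 0 → root; h(4) = 2.
Linear factors from roots: (s), (s - 1), (s + 2).
Complete factorization: h(s) = (s)·(s + 2)·(s - 1)·(s^3 - s^2 - s + 2).
Factor degrees with multiplicity: 1 + 1 + 1 + 3 = 6.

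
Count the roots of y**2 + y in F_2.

Write h(y) = y**2 + y.
Evaluate at each of the 2 elements of F_2:
h(0) = 0 → root; h(1) = 0 → root.
Roots: {0, 1}.

2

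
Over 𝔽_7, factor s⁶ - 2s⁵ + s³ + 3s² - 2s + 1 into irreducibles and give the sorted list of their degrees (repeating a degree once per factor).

2, 2, 2

Write h(s) = s⁶ - 2s⁵ + s³ + 3s² - 2s + 1.
Complete factorization: h(s) = (s² + s - 1)·(s² - 2s - 2)·(s² - s - 3).
Factor degrees with multiplicity: 2 + 2 + 2 = 6.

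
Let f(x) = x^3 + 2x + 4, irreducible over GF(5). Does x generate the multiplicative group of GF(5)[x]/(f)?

|GF(5^3)^×| = 5^3 − 1 = 124. Prime factorization: 124 = 2^2·31.
f is primitive ⇔ x has order 124 in GF(5)[x]/(f), i.e. x^(124/q) ≠ 1 for each prime q | 124.
x^(62) mod f = 1
x^(4) mod f = 3x^2 + x.
Since x^(62) = 1, the order of x divides 62 < 124; not primitive.

No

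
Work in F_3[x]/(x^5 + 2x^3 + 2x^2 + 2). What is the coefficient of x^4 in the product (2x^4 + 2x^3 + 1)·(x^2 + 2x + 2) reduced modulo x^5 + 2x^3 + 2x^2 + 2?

Multiply in F_3[x]: (2x^4 + 2x^3 + 1)·(x^2 + 2x + 2) = 2x^6 + 2x^4 + x^3 + x^2 + 2x + 2.
Reduce using x^5 ≡ x^3 + x^2 + 1 (mod x^5 + 2x^3 + 2x^2 + 2).
Reduced: x^4 + x^2 + x + 2.

1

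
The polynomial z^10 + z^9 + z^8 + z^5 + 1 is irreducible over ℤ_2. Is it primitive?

Yes

Write f(z) = z^10 + z^9 + z^8 + z^5 + 1.
|GF(2^10)^×| = 2^10 − 1 = 1023. Prime factorization: 1023 = 3·11·31.
f is primitive ⇔ z has order 1023 in GF(2)[z]/(f), i.e. z^(1023/q) ≠ 1 for each prime q | 1023.
z^(341) mod f = z^9 + z^8 + z^7 + z^5 + z^3.
z^(93) mod f = z^9 + z^8 + z^4 + z^3 + z^2 + z + 1.
z^(33) mod f = z^9 + z^8 + z^6 + z^5 + z^4 + z^3 + z^2 + 1.
None equal 1, so z has full order 1023; f is primitive.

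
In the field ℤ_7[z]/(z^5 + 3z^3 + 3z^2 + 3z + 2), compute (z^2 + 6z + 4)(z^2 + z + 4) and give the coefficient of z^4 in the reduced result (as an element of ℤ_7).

Multiply in ℤ_7[z]: (z^2 + 6z + 4)·(z^2 + z + 4) = z^4 + 2.
Reduced: z^4 + 2.

1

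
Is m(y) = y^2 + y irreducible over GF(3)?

No

Check for roots in GF(3): m(0) = 0 → root; m(1) = 2; m(2) = 0 → root.
m(0) = 0, so (y) divides m(y); m is reducible.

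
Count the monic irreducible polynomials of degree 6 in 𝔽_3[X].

116

The number of monic irreducibles of degree 6 over GF(3) is (1/6)·Σ_{d∣6} μ(6/d) 3^d.
Divisors of 6: 1, 2, 3, 6; μ(6/d) for each: 1, -1, -1, 1.
Σ = 3^1 − 3^2 − 3^3 + 3^6 = 696.
N = 696/6 = 116.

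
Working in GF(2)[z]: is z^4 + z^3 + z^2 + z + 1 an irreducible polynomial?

Yes

Write h(z) = z^4 + z^3 + z^2 + z + 1.
Check for roots in GF(2): h(0) = 1; h(1) = 1.
No roots, so no linear factors.
Monic irreducibles of degree 2 over GF(2): z^2 + z + 1.
None of them divide h (all give nonzero remainder).
No irreducible factor of degree ≤ 2 exists, so h is irreducible over GF(2).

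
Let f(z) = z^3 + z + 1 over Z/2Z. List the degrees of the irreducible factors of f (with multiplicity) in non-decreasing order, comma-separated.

Roots in Z/2Z: f(0) = 1; f(1) = 1.
Complete factorization: f(z) = (z^3 + z + 1).
Factor degrees with multiplicity: 3 = 3.

3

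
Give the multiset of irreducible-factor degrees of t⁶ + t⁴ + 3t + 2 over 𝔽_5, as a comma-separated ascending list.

Write h(t) = t⁶ + t⁴ + 3t + 2.
Roots in 𝔽_5: h(0) = 2; h(1) = 2; h(2) = 3; h(3) = 1; h(4) = 1.
Complete factorization: h(t) = (t⁶ + t⁴ + 3t + 2).
Factor degrees with multiplicity: 6 = 6.

6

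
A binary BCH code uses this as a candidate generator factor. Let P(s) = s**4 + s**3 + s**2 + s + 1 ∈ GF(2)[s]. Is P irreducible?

Yes

Check for roots in GF(2): P(0) = 1; P(1) = 1.
No roots, so no linear factors.
Monic irreducibles of degree 2 over GF(2): s**2 + s + 1.
None of them divide P (all give nonzero remainder).
No irreducible factor of degree ≤ 2 exists, so P is irreducible over GF(2).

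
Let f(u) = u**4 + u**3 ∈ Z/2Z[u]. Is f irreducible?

Check for roots in Z/2Z: f(0) = 0 → root; f(1) = 0 → root.
f(0) = 0, so (u) divides f(u); f is reducible.

No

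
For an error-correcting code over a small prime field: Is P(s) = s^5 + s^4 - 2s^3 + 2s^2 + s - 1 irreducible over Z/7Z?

Yes

Check for roots in Z/7Z: P(0) = 6; P(1) = 2; P(2) = 6; P(3) = 3; P(4) = 4; P(5) = 5; P(6) = 2.
No roots, so no linear factors.
Degree-2 irreducible divisors: test the 21 monic irreducibles of degree 2 over GF(7).
None of them divide P (all give nonzero remainder).
No irreducible factor of degree ≤ 2 exists, so P is irreducible over GF(7).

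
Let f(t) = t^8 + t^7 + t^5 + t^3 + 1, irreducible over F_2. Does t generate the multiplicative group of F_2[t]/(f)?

Yes

|GF(2^8)^×| = 2^8 − 1 = 255. Prime factorization: 255 = 3·5·17.
f is primitive ⇔ t has order 255 in GF(2)[t]/(f), i.e. t^(255/q) ≠ 1 for each prime q | 255.
t^(85) mod f = t^7 + t^6 + t^2 + t.
t^(51) mod f = t^7 + t^6 + t^4 + t^3 + t^2.
t^(15) mod f = t^3 + t^2.
None equal 1, so t has full order 255; f is primitive.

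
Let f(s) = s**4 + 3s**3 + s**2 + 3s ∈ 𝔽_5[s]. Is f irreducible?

Check for roots in 𝔽_5: f(0) = 0 → root; f(1) = 3; f(2) = 0 → root; f(3) = 0 → root; f(4) = 1.
f(0) = 0, so (s) divides f(s); f is reducible.

No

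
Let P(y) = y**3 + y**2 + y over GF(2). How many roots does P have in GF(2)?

Evaluate at each of the 2 elements of GF(2):
P(0) = 0 → root; P(1) = 1.
Roots: {0}.

1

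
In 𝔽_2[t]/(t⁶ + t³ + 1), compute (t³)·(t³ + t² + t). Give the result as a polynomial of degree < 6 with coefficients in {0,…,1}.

t^5 + t^4 + t^3 + 1

Multiply in 𝔽_2[t]: (t³)·(t³ + t² + t) = t⁶ + t⁵ + t⁴.
Reduce using t⁶ ≡ t³ + 1 (mod t⁶ + t³ + 1).
Reduced: t⁵ + t⁴ + t³ + 1.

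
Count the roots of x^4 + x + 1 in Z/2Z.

Write g(x) = x^4 + x + 1.
Evaluate at each of the 2 elements of Z/2Z:
g(0) = 1; g(1) = 1.
No element is a root.

0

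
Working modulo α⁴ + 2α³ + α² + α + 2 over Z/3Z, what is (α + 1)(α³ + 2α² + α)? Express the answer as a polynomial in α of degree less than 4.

Multiply in Z/3Z[α]: (α + 1)·(α³ + 2α² + α) = α⁴ + α.
Reduce using α⁴ ≡ α³ + 2α² + 2α + 1 (mod α⁴ + 2α³ + α² + α + 2).
Reduced: α³ + 2α² + 1.

α^3 + 2α^2 + 1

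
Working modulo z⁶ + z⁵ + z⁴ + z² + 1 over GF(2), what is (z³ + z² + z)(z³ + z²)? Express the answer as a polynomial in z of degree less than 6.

Multiply in GF(2)[z]: (z³ + z² + z)·(z³ + z²) = z⁶ + z³.
Reduce using z⁶ ≡ z⁵ + z⁴ + z² + 1 (mod z⁶ + z⁵ + z⁴ + z² + 1).
Reduced: z⁵ + z⁴ + z³ + z² + 1.

z^5 + z^4 + z^3 + z^2 + 1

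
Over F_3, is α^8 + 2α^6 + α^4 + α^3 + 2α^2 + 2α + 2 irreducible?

Yes

Write g(α) = α^8 + 2α^6 + α^4 + α^3 + 2α^2 + 2α + 2.
Check for roots in F_3: g(0) = 2; g(1) = 2; g(2) = 2.
No roots, so no linear factors.
Monic irreducibles of degree 2 over GF(3): α^2 + 1, α^2 + α + 2, α^2 + 2α + 2.
None of them divide g (all give nonzero remainder).
Degree-3 irreducible divisors: test the 8 monic irreducibles of degree 3 over GF(3).
None of them divide g (all give nonzero remainder).
Degree-4 irreducible divisors: test the 18 monic irreducibles of degree 4 over GF(3).
None of them divide g (all give nonzero remainder).
No irreducible factor of degree ≤ 4 exists, so g is irreducible over GF(3).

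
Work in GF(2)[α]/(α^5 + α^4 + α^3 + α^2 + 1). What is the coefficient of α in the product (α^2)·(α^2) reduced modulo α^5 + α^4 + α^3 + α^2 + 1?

0

Multiply in GF(2)[α]: (α^2)·(α^2) = α^4.
Reduced: α^4.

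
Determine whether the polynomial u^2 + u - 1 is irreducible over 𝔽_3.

Write g(u) = u^2 + u - 1.
Check for roots in 𝔽_3: g(0) = 2; g(1) = 1; g(2) = 2.
No roots. A degree-2 polynomial over a field with no linear factor is irreducible.

Yes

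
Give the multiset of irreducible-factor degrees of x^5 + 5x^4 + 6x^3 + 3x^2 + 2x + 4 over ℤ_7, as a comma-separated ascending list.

Write f(x) = x^5 + 5x^4 + 6x^3 + 3x^2 + 2x + 4.
Linear factors from roots: (x + 6), (x + 4).
Complete factorization: f(x) = (x + 6)·(x + 4)^2·(x^2 + 5x + 5).
Factor degrees with multiplicity: 1 + 1 + 1 + 2 = 5.

1, 1, 1, 2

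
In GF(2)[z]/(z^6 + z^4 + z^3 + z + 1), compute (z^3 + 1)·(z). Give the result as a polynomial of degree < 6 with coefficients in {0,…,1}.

Multiply in GF(2)[z]: (z^3 + 1)·(z) = z^4 + z.
Reduced: z^4 + z.

z^4 + z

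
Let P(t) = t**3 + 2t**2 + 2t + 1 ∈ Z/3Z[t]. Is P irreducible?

No

Check for roots in Z/3Z: P(0) = 1; P(1) = 0 → root; P(2) = 0 → root.
P(1) = 0, so (t − 1) divides P(t); P is reducible.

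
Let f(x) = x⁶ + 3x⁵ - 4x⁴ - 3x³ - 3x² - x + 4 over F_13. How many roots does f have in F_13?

Evaluate at each of the 13 elements of F_13:
f(0) = 4; f(1) = 10; f(2) = 10; f(3) = 0 → root; f(4) = 2; f(5) = 1; f(6) = 4; f(7) = 0 → root; f(8) = 3; f(9) = 9; f(10) = 10; f(11) = 0 → root; f(12) = 12.
Roots: {3, 7, 11}.

3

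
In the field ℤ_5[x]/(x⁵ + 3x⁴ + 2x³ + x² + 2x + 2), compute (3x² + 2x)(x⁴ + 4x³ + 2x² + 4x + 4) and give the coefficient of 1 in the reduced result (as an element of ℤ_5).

0

Multiply in ℤ_5[x]: (3x² + 2x)·(x⁴ + 4x³ + 2x² + 4x + 4) = 3x⁶ + 4x⁵ + 4x⁴ + x³ + 3x.
Reduce using x⁵ ≡ 2x⁴ + 3x³ + 4x² + 3x + 3 (mod x⁵ + 3x⁴ + 2x³ + x² + 2x + 2).
Reduced: 3x⁴ + 3x³ + 4x² + 2x.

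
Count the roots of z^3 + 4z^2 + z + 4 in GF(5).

Write h(z) = z^3 + 4z^2 + z + 4.
Evaluate at each of the 5 elements of GF(5):
h(0) = 4; h(1) = 0 → root; h(2) = 0 → root; h(3) = 0 → root; h(4) = 1.
Roots: {1, 2, 3}.

3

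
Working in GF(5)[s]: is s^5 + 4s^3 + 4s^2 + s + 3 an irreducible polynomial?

Write g(s) = s^5 + 4s^3 + 4s^2 + s + 3.
Check for roots in GF(5): g(0) = 3; g(1) = 3; g(2) = 0 → root; g(3) = 3; g(4) = 1.
g(2) = 0, so (s − 2) divides g(s); g is reducible.

No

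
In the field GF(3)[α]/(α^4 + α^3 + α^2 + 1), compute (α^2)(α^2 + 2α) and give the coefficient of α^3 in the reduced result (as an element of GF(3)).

Multiply in GF(3)[α]: (α^2)·(α^2 + 2α) = α^4 + 2α^3.
Reduce using α^4 ≡ 2α^3 + 2α^2 + 2 (mod α^4 + α^3 + α^2 + 1).
Reduced: α^3 + 2α^2 + 2.

1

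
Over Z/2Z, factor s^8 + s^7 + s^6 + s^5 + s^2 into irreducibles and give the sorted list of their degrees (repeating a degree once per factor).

1, 1, 2, 4

Write h(s) = s^8 + s^7 + s^6 + s^5 + s^2.
Roots in Z/2Z: h(0) = 0 → root; h(1) = 1.
Linear factors from roots: (s).
Complete factorization: h(s) = (s)^2·(s^2 + s + 1)·(s^4 + s + 1).
Factor degrees with multiplicity: 1 + 1 + 2 + 4 = 8.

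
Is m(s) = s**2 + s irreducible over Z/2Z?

Check for roots in Z/2Z: m(0) = 0 → root; m(1) = 0 → root.
m(0) = 0, so (s) divides m(s); m is reducible.

No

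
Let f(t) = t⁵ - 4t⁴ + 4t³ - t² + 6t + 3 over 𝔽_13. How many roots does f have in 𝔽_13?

2

Evaluate at each of the 13 elements of 𝔽_13:
f(0) = 3; f(1) = 9; f(2) = 11; f(3) = 0 → root; f(4) = 7; f(5) = 2; f(6) = 1; f(7) = 4; f(8) = 11; f(9) = 12; f(10) = 3; f(11) = 2; f(12) = 0 → root.
Roots: {3, 12}.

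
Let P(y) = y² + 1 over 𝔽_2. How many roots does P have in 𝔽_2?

Evaluate at each of the 2 elements of 𝔽_2:
P(0) = 1; P(1) = 0 → root.
Roots: {1}.

1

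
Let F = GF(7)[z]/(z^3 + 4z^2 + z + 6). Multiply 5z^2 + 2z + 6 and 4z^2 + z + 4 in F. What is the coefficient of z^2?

Multiply in GF(7)[z]: (5z^2 + 2z + 6)·(4z^2 + z + 4) = 6z^4 + 6z^3 + 4z^2 + 3.
Reduce using z^3 ≡ 3z^2 + 6z + 1 (mod z^3 + 4z^2 + z + 6).
Reduced: 3z + 6.

0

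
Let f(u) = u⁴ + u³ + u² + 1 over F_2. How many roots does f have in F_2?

1

Evaluate at each of the 2 elements of F_2:
f(0) = 1; f(1) = 0 → root.
Roots: {1}.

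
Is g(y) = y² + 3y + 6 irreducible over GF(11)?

Yes

Check each element of GF(11) for a root: g(0)=6, g(1)=10, g(2)=5, g(3)=2, g(4)=1, g(5)=2, g(6)=5, g(7)=10, g(8)=6, g(9)=4, g(10)=4.
No roots. A degree-2 polynomial over a field with no linear factor is irreducible.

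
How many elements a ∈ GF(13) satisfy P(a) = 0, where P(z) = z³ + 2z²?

Evaluate at each of the 13 elements of GF(13):
P(0) = 0 → root; P(1) = 3; P(2) = 3; P(3) = 6; P(4) = 5; P(5) = 6; P(6) = 2; P(7) = 12; P(8) = 3; P(9) = 7; P(10) = 4; P(11) = 0 → root; P(12) = 1.
Roots: {0, 11}.

2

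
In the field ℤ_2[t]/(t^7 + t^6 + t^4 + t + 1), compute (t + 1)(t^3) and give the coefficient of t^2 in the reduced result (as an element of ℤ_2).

Multiply in ℤ_2[t]: (t + 1)·(t^3) = t^4 + t^3.
Reduced: t^4 + t^3.

0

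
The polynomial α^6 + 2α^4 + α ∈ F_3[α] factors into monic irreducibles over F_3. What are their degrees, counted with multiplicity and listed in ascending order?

1, 2, 3

Write f(α) = α^6 + 2α^4 + α.
Roots in F_3: f(0) = 0 → root; f(1) = 1; f(2) = 2.
Linear factors from roots: (α).
Complete factorization: f(α) = (α)·(α^2 + 2α + 2)·(α^3 + α^2 + α + 2).
Factor degrees with multiplicity: 1 + 2 + 3 = 6.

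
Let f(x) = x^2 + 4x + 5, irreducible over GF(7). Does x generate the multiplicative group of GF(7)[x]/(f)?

|GF(7^2)^×| = 7^2 − 1 = 48. Prime factorization: 48 = 2^4·3.
f is primitive ⇔ x has order 48 in GF(7)[x]/(f), i.e. x^(48/q) ≠ 1 for each prime q | 48.
x^(24) mod f = 6.
x^(16) mod f = 4.
None equal 1, so x has full order 48; f is primitive.

Yes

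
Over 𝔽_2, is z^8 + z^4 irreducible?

Write m(z) = z^8 + z^4.
Check for roots in 𝔽_2: m(0) = 0 → root; m(1) = 0 → root.
m(0) = 0, so (z) divides m(z); m is reducible.

No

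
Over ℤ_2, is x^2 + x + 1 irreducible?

Yes

Write g(x) = x^2 + x + 1.
Check for roots in ℤ_2: g(0) = 1; g(1) = 1.
No roots. A degree-2 polynomial over a field with no linear factor is irreducible.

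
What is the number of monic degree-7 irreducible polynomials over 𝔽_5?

By the necklace-counting formula, N_5(7) = (1/7) Σ_{d|7} μ(7/d)·5^d.
Divisors of 7: 1, 7; μ(7/d) for each: -1, 1.
Σ = − 5^1 + 5^7 = 78120.
N = 78120/7 = 11160.

11160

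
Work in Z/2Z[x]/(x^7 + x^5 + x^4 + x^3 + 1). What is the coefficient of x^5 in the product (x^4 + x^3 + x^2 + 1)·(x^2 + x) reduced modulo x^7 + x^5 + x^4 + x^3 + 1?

0

Multiply in Z/2Z[x]: (x^4 + x^3 + x^2 + 1)·(x^2 + x) = x^6 + x^3 + x^2 + x.
Reduced: x^6 + x^3 + x^2 + x.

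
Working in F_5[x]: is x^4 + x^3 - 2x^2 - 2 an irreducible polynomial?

Yes

Write P(x) = x^4 + x^3 - 2x^2 - 2.
Check for roots in F_5: P(0) = 3; P(1) = 3; P(2) = 4; P(3) = 3; P(4) = 1.
No roots, so no linear factors.
Degree-2 irreducible divisors: test the 10 monic irreducibles of degree 2 over GF(5).
None of them divide P (all give nonzero remainder).
No irreducible factor of degree ≤ 2 exists, so P is irreducible over GF(5).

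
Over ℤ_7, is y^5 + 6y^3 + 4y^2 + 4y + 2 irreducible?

No

Write P(y) = y^5 + 6y^3 + 4y^2 + 4y + 2.
Check for roots in ℤ_7: P(0) = 2; P(1) = 3; P(2) = 1; P(3) = 0 → root; P(4) = 6; P(5) = 0 → root; P(6) = 2.
P(3) = 0, so (y − 3) divides P(y); P is reducible.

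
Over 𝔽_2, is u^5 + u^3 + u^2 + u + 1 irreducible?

Write f(u) = u^5 + u^3 + u^2 + u + 1.
Check for roots in 𝔽_2: f(0) = 1; f(1) = 1.
No roots, so no linear factors.
Monic irreducibles of degree 2 over GF(2): u^2 + u + 1.
None of them divide f (all give nonzero remainder).
No irreducible factor of degree ≤ 2 exists, so f is irreducible over GF(2).

Yes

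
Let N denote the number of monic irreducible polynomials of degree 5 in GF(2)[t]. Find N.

The number of monic irreducibles of degree 5 over GF(2) is (1/5)·Σ_{d∣5} μ(5/d) 2^d.
Divisors of 5: 1, 5; μ(5/d) for each: -1, 1.
Σ = − 2^1 + 2^5 = 30.
N = 30/5 = 6.

6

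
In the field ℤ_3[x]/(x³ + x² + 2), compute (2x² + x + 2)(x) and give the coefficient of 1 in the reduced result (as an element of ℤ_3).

2

Multiply in ℤ_3[x]: (2x² + x + 2)·(x) = 2x³ + x² + 2x.
Reduce using x³ ≡ 2x² + 1 (mod x³ + x² + 2).
Reduced: 2x² + 2x + 2.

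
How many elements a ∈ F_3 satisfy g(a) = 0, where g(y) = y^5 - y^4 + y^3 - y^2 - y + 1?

1

Evaluate at each of the 3 elements of F_3:
g(0) = 1; g(1) = 0 → root; g(2) = 1.
Roots: {1}.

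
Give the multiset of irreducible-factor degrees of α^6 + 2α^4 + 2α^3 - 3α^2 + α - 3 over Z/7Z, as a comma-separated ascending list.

1, 1, 2, 2

Write h(α) = α^6 + 2α^4 + 2α^3 - 3α^2 + α - 3.
Linear factors from roots: (α - 1), (α + 2).
Complete factorization: h(α) = (α + 2)·(α - 1)·(α^2 + α - 3)·(α^2 - 2α + 3).
Factor degrees with multiplicity: 1 + 1 + 2 + 2 = 6.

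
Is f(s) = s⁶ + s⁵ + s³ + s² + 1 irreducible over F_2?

Check for roots in F_2: f(0) = 1; f(1) = 1.
No roots, so no linear factors.
Monic irreducibles of degree 2 over GF(2): s² + s + 1.
None of them divide f (all give nonzero remainder).
Monic irreducibles of degree 3 over GF(2): s³ + s + 1, s³ + s² + 1.
None of them divide f (all give nonzero remainder).
No irreducible factor of degree ≤ 3 exists, so f is irreducible over GF(2).

Yes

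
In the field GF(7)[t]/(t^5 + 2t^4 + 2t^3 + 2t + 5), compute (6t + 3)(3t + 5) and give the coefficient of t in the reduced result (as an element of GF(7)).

Multiply in GF(7)[t]: (6t + 3)·(3t + 5) = 4t^2 + 4t + 1.
Reduced: 4t^2 + 4t + 1.

4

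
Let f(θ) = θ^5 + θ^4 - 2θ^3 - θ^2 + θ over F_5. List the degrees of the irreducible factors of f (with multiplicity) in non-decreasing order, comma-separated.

1, 1, 1, 1, 1

Roots in F_5: f(0) = 0 → root; f(1) = 0 → root; f(2) = 0 → root; f(3) = 4; f(4) = 0 → root.
Linear factors from roots: (θ), (θ - 1), (θ - 2), (θ + 1).
Complete factorization: f(θ) = (θ)·(θ + 1)·(θ - 1)·(θ - 2)^2.
Factor degrees with multiplicity: 1 + 1 + 1 + 1 + 1 = 5.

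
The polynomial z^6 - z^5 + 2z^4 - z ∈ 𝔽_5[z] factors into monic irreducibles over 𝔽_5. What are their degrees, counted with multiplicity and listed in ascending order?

1, 1, 1, 1, 2

Write g(z) = z^6 - z^5 + 2z^4 - z.
Roots in 𝔽_5: g(0) = 0 → root; g(1) = 1; g(2) = 2; g(3) = 0 → root; g(4) = 0 → root.
Linear factors from roots: (z), (z + 2), (z + 1).
Complete factorization: g(z) = (z)·(z + 2)·(z + 1)^2·(z^2 + 2).
Factor degrees with multiplicity: 1 + 1 + 1 + 1 + 2 = 6.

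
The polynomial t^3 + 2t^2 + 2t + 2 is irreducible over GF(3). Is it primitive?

Write f(t) = t^3 + 2t^2 + 2t + 2.
|GF(3^3)^×| = 3^3 − 1 = 26. Prime factorization: 26 = 2·13.
f is primitive ⇔ t has order 26 in GF(3)[t]/(f), i.e. t^(26/q) ≠ 1 for each prime q | 26.
t^(13) mod f = 1
t^(2) mod f = t^2.
Since t^(13) = 1, the order of t divides 13 < 26; not primitive.

No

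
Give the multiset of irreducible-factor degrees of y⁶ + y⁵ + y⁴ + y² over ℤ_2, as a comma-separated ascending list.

1, 1, 1, 3

Write g(y) = y⁶ + y⁵ + y⁴ + y².
Roots in ℤ_2: g(0) = 0 → root; g(1) = 0 → root.
Linear factors from roots: (y), (y + 1).
Complete factorization: g(y) = (y + 1)·(y)^2·(y³ + y + 1).
Factor degrees with multiplicity: 1 + 1 + 1 + 3 = 6.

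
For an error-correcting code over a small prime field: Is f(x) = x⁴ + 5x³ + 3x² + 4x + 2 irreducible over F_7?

Yes

Check for roots in F_7: f(0) = 2; f(1) = 1; f(2) = 1; f(3) = 5; f(4) = 5; f(5) = 3; f(6) = 4.
No roots, so no linear factors.
Degree-2 irreducible divisors: test the 21 monic irreducibles of degree 2 over GF(7).
None of them divide f (all give nonzero remainder).
No irreducible factor of degree ≤ 2 exists, so f is irreducible over GF(7).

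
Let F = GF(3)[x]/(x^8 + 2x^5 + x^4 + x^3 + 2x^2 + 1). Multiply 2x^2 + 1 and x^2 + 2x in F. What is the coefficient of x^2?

Multiply in GF(3)[x]: (2x^2 + 1)·(x^2 + 2x) = 2x^4 + x^3 + x^2 + 2x.
Reduced: 2x^4 + x^3 + x^2 + 2x.

1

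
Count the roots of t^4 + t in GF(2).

2

Write P(t) = t^4 + t.
Evaluate at each of the 2 elements of GF(2):
P(0) = 0 → root; P(1) = 0 → root.
Roots: {0, 1}.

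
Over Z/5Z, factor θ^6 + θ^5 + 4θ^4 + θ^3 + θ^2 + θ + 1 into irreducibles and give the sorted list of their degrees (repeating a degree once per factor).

1, 1, 2, 2

Write g(θ) = θ^6 + θ^5 + 4θ^4 + θ^3 + θ^2 + θ + 1.
Roots in Z/5Z: g(0) = 1; g(1) = 0 → root; g(2) = 0 → root; g(3) = 1; g(4) = 4.
Linear factors from roots: (θ + 4), (θ + 3).
Complete factorization: g(θ) = (θ + 3)·(θ + 4)·(θ^2 + θ + 2)·(θ^2 + 3θ + 4).
Factor degrees with multiplicity: 1 + 1 + 2 + 2 = 6.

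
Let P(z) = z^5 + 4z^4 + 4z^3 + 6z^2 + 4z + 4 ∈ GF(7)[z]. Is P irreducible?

Check for roots in GF(7): P(0) = 4; P(1) = 2; P(2) = 3; P(3) = 3; P(4) = 5; P(5) = 6; P(6) = 5.
No roots, so no linear factors.
Degree-2 irreducible divisors: test the 21 monic irreducibles of degree 2 over GF(7).
None of them divide P (all give nonzero remainder).
No irreducible factor of degree ≤ 2 exists, so P is irreducible over GF(7).

Yes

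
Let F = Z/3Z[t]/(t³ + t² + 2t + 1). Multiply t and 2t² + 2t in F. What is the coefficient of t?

Multiply in Z/3Z[t]: (t)·(2t² + 2t) = 2t³ + 2t².
Reduce using t³ ≡ 2t² + t + 2 (mod t³ + t² + 2t + 1).
Reduced: 2t + 1.

2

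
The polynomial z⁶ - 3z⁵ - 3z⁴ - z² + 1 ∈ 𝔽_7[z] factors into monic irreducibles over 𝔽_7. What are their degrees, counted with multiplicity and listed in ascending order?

6

Write f(z) = z⁶ - 3z⁵ - 3z⁴ - z² + 1.
Complete factorization: f(z) = (z⁶ - 3z⁵ - 3z⁴ - z² + 1).
Factor degrees with multiplicity: 6 = 6.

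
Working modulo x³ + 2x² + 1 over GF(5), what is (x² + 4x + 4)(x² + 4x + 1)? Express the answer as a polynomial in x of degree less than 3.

Multiply in GF(5)[x]: (x² + 4x + 4)·(x² + 4x + 1) = x⁴ + 3x³ + x² + 4.
Reduce using x³ ≡ 3x² + 4 (mod x³ + 2x² + 1).
Reduced: 4x² + 4x + 3.

4x^2 + 4x + 3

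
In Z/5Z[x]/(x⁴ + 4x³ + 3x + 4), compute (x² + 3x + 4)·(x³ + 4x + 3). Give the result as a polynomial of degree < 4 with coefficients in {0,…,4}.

Multiply in Z/5Z[x]: (x² + 3x + 4)·(x³ + 4x + 3) = x⁵ + 3x⁴ + 3x³ + 2.
Reduce using x⁴ ≡ x³ + 2x + 1 (mod x⁴ + 4x³ + 3x + 4).
Reduced: 2x³ + 2x² + 4x + 1.

2x^3 + 2x^2 + 4x + 1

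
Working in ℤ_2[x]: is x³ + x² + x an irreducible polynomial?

Write m(x) = x³ + x² + x.
Check for roots in ℤ_2: m(0) = 0 → root; m(1) = 1.
m(0) = 0, so (x) divides m(x); m is reducible.

No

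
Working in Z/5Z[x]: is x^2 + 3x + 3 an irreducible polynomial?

Write P(x) = x^2 + 3x + 3.
Check for roots in Z/5Z: P(0) = 3; P(1) = 2; P(2) = 3; P(3) = 1; P(4) = 1.
No roots. A degree-2 polynomial over a field with no linear factor is irreducible.

Yes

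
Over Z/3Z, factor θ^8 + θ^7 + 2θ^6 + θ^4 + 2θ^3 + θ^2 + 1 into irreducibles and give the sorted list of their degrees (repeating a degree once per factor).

1, 1, 1, 2, 3

Write g(θ) = θ^8 + θ^7 + 2θ^6 + θ^4 + 2θ^3 + θ^2 + 1.
Roots in Z/3Z: g(0) = 1; g(1) = 0 → root; g(2) = 0 → root.
Linear factors from roots: (θ + 2), (θ + 1).
Complete factorization: g(θ) = (θ + 1)·(θ + 2)^2·(θ^2 + 1)·(θ^3 + 2θ^2 + θ + 1).
Factor degrees with multiplicity: 1 + 1 + 1 + 2 + 3 = 8.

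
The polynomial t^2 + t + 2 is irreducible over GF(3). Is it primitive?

Yes

Write f(t) = t^2 + t + 2.
|GF(3^2)^×| = 3^2 − 1 = 8. Prime factorization: 8 = 2^3.
f is primitive ⇔ t has order 8 in GF(3)[t]/(f), i.e. t^(8/q) ≠ 1 for each prime q | 8.
t^(4) mod f = 2.
None equal 1, so t has full order 8; f is primitive.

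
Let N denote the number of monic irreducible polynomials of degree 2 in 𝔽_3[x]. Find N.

3

By the necklace-counting formula, N_3(2) = (1/2) Σ_{d|2} μ(2/d)·3^d.
Divisors of 2: 1, 2; μ(2/d) for each: -1, 1.
Σ = − 3^1 + 3^2 = 6.
N = 6/2 = 3.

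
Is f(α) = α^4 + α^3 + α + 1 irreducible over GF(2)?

No

Check for roots in GF(2): f(0) = 1; f(1) = 0 → root.
f(1) = 0, so (α − 1) divides f(α); f is reducible.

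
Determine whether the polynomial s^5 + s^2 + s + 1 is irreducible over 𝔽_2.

No

Write P(s) = s^5 + s^2 + s + 1.
Check for roots in 𝔽_2: P(0) = 1; P(1) = 0 → root.
P(1) = 0, so (s − 1) divides P(s); P is reducible.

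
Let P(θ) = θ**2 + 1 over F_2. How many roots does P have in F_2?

Evaluate at each of the 2 elements of F_2:
P(0) = 1; P(1) = 0 → root.
Roots: {1}.

1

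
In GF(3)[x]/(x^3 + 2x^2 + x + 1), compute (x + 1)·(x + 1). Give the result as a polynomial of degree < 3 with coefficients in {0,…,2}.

x^2 + 2x + 1

Multiply in GF(3)[x]: (x + 1)·(x + 1) = x^2 + 2x + 1.
Reduced: x^2 + 2x + 1.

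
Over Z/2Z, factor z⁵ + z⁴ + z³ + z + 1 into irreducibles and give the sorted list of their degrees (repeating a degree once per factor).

Write h(z) = z⁵ + z⁴ + z³ + z + 1.
Roots in Z/2Z: h(0) = 1; h(1) = 1.
Complete factorization: h(z) = (z⁵ + z⁴ + z³ + z + 1).
Factor degrees with multiplicity: 5 = 5.

5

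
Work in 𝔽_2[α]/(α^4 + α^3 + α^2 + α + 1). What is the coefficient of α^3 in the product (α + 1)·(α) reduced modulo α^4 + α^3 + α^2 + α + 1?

0

Multiply in 𝔽_2[α]: (α + 1)·(α) = α^2 + α.
Reduced: α^2 + α.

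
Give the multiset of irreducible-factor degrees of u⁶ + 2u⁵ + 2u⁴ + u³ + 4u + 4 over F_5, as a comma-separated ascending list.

Write f(u) = u⁶ + 2u⁵ + 2u⁴ + u³ + 4u + 4.
Roots in F_5: f(0) = 4; f(1) = 4; f(2) = 0 → root; f(3) = 0 → root; f(4) = 0 → root.
Linear factors from roots: (u + 3), (u + 2), (u + 1).
Complete factorization: f(u) = (u + 1)·(u + 3)·(u + 2)^2·(u² + 4u + 2).
Factor degrees with multiplicity: 1 + 1 + 1 + 1 + 2 = 6.

1, 1, 1, 1, 2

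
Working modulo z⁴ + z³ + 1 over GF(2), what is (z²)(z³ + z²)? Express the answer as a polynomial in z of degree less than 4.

Multiply in GF(2)[z]: (z²)·(z³ + z²) = z⁵ + z⁴.
Reduce using z⁴ ≡ z³ + 1 (mod z⁴ + z³ + 1).
Reduced: z.

z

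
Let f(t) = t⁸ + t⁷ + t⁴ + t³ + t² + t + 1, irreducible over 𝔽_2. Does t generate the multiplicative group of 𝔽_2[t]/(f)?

|GF(2^8)^×| = 2^8 − 1 = 255. Prime factorization: 255 = 3·5·17.
f is primitive ⇔ t has order 255 in GF(2)[t]/(f), i.e. t^(255/q) ≠ 1 for each prime q | 255.
t^(85) mod f = t⁷ + t⁶ + t⁵ + t⁴ + t³ + t + 1.
t^(51) mod f = 1
t^(15) mod f = t⁷ + t⁶ + t⁵ + t⁴ + 1.
Since t^(51) = 1, the order of t divides 51 < 255; not primitive.

No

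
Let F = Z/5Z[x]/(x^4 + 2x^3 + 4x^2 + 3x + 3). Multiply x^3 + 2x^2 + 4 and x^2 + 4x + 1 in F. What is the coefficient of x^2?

Multiply in Z/5Z[x]: (x^3 + 2x^2 + 4)·(x^2 + 4x + 1) = x^5 + x^4 + 4x^3 + x^2 + x + 4.
Reduce using x^4 ≡ 3x^3 + x^2 + 2x + 2 (mod x^4 + 2x^3 + 4x^2 + 3x + 3).
Reduced: 2x^3 + 2x^2 + x + 2.

2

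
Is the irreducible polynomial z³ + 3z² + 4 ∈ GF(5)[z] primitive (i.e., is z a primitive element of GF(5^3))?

Write f(z) = z³ + 3z² + 4.
|GF(5^3)^×| = 5^3 − 1 = 124. Prime factorization: 124 = 2^2·31.
f is primitive ⇔ z has order 124 in GF(5)[z]/(f), i.e. z^(124/q) ≠ 1 for each prime q | 124.
z^(62) mod f = 1
z^(4) mod f = 4z² + z + 2.
Since z^(62) = 1, the order of z divides 62 < 124; not primitive.

No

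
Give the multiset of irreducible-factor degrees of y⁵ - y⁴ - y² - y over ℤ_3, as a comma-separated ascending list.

1, 2, 2

Write h(y) = y⁵ - y⁴ - y² - y.
Roots in ℤ_3: h(0) = 0 → root; h(1) = 1; h(2) = 1.
Linear factors from roots: (y).
Complete factorization: h(y) = (y)·(y² + 1)·(y² - y - 1).
Factor degrees with multiplicity: 1 + 2 + 2 = 5.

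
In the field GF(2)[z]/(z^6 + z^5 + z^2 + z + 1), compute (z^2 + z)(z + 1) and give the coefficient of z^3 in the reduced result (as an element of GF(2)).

1

Multiply in GF(2)[z]: (z^2 + z)·(z + 1) = z^3 + z.
Reduced: z^3 + z.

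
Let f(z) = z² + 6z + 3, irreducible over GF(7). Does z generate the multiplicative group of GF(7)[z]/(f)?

|GF(7^2)^×| = 7^2 − 1 = 48. Prime factorization: 48 = 2^4·3.
f is primitive ⇔ z has order 48 in GF(7)[z]/(f), i.e. z^(48/q) ≠ 1 for each prime q | 48.
z^(24) mod f = 6.
z^(16) mod f = 2.
None equal 1, so z has full order 48; f is primitive.

Yes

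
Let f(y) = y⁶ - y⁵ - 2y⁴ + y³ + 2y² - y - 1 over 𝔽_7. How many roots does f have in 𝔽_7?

0

Evaluate at each of the 7 elements of 𝔽_7:
f(0) = 6; f(1) = 6; f(2) = 6; f(3) = 1; f(4) = 5; f(5) = 2; f(6) = 1.
No element is a root.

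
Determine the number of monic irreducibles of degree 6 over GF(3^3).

64566684

The number of monic irreducibles of degree 6 over GF(27) is (1/6)·Σ_{d∣6} μ(6/d) 27^d.
Divisors of 6: 1, 2, 3, 6; μ(6/d) for each: 1, -1, -1, 1.
Σ = 27^1 − 27^2 − 27^3 + 27^6 = 387400104.
N = 387400104/6 = 64566684.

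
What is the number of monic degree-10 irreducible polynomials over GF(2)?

By the necklace-counting formula, N_2(10) = (1/10) Σ_{d|10} μ(10/d)·2^d.
Divisors of 10: 1, 2, 5, 10; μ(10/d) for each: 1, -1, -1, 1.
Σ = 2^1 − 2^2 − 2^5 + 2^10 = 990.
N = 990/10 = 99.

99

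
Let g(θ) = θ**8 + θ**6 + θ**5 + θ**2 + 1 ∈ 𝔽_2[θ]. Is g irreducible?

Yes

Check for roots in 𝔽_2: g(0) = 1; g(1) = 1.
No roots, so no linear factors.
Monic irreducibles of degree 2 over GF(2): θ**2 + θ + 1.
None of them divide g (all give nonzero remainder).
Monic irreducibles of degree 3 over GF(2): θ**3 + θ + 1, θ**3 + θ**2 + 1.
None of them divide g (all give nonzero remainder).
Monic irreducibles of degree 4 over GF(2): θ**4 + θ + 1, θ**4 + θ**3 + 1, θ**4 + θ**3 + θ**2 + θ + 1.
None of them divide g (all give nonzero remainder).
No irreducible factor of degree ≤ 4 exists, so g is irreducible over GF(2).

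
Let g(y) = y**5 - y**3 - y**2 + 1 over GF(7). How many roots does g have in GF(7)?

Evaluate at each of the 7 elements of GF(7):
g(0) = 1; g(1) = 0 → root; g(2) = 0 → root; g(3) = 5; g(4) = 0 → root; g(5) = 1; g(6) = 0 → root.
Roots: {1, 2, 4, 6}.

4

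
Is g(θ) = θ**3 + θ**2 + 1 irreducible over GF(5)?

Check for roots in GF(5): g(0) = 1; g(1) = 3; g(2) = 3; g(3) = 2; g(4) = 1.
No roots. A degree-3 polynomial over a field with no linear factor is irreducible.

Yes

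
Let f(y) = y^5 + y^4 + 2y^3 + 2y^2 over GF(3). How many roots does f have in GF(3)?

3

Evaluate at each of the 3 elements of GF(3):
f(0) = 0 → root; f(1) = 0 → root; f(2) = 0 → root.
Roots: {0, 1, 2}.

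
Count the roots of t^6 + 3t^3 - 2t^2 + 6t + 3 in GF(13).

1

Write g(t) = t^6 + 3t^3 - 2t^2 + 6t + 3.
Evaluate at each of the 13 elements of GF(13):
g(0) = 3; g(1) = 11; g(2) = 4; g(3) = 7; g(4) = 6; g(5) = 6; g(6) = 3; g(7) = 0 → root; g(8) = 2; g(9) = 3; g(10) = 4; g(11) = 10; g(12) = 6.
Roots: {7}.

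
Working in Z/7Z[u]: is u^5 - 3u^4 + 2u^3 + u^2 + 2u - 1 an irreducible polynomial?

Write P(u) = u^5 - 3u^4 + 2u^3 + u^2 + 2u - 1.
Check for roots in Z/7Z: P(0) = 6; P(1) = 2; P(2) = 0 → root; P(3) = 5; P(4) = 1; P(5) = 1; P(6) = 6.
P(2) = 0, so (u − 2) divides P(u); P is reducible.

No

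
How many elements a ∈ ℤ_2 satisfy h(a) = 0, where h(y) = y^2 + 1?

1

Evaluate at each of the 2 elements of ℤ_2:
h(0) = 1; h(1) = 0 → root.
Roots: {1}.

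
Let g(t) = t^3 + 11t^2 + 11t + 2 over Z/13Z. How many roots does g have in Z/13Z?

1

Evaluate at each of the 13 elements of Z/13Z:
g(0) = 2; g(1) = 12; g(2) = 11; g(3) = 5; g(4) = 0 → root; g(5) = 2; g(6) = 4; g(7) = 12; g(8) = 6; g(9) = 5; g(10) = 2; g(11) = 3; g(12) = 1.
Roots: {4}.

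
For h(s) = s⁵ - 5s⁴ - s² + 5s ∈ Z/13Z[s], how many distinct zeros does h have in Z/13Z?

5

Evaluate at each of the 13 elements of Z/13Z:
h(0) = 0 → root; h(1) = 0 → root; h(2) = 10; h(3) = 0 → root; h(4) = 8; h(5) = 0 → root; h(6) = 3; h(7) = 4; h(8) = 5; h(9) = 0 → root; h(10) = 4; h(11) = 4; h(12) = 1.
Roots: {0, 1, 3, 5, 9}.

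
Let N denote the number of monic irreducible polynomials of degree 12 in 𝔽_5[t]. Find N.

20343700

By the necklace-counting formula, N_5(12) = (1/12) Σ_{d|12} μ(12/d)·5^d.
Divisors of 12: 1, 2, 3, 4, 6, 12; μ(12/d) for each: 0, 1, 0, -1, -1, 1.
Σ = 5^2 − 5^4 − 5^6 + 5^12 = 244124400.
N = 244124400/12 = 20343700.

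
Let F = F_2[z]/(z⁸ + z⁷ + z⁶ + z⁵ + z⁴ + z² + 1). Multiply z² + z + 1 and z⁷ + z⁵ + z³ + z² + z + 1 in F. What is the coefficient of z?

Multiply in F_2[z]: (z² + z + 1)·(z⁷ + z⁵ + z³ + z² + z + 1) = z⁹ + z⁸ + z⁶ + z³ + z² + 1.
Reduce using z⁸ ≡ z⁷ + z⁶ + z⁵ + z⁴ + z² + 1 (mod z⁸ + z⁷ + z⁶ + z⁵ + z⁴ + z² + 1).
Reduced: z⁷ + z⁵ + z² + z + 1.

1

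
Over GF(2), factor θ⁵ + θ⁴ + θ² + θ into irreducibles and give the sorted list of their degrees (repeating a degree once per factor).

1, 1, 1, 2

Write f(θ) = θ⁵ + θ⁴ + θ² + θ.
Roots in GF(2): f(0) = 0 → root; f(1) = 0 → root.
Linear factors from roots: (θ), (θ + 1).
Complete factorization: f(θ) = (θ)·(θ + 1)^2·(θ² + θ + 1).
Factor degrees with multiplicity: 1 + 1 + 1 + 2 = 5.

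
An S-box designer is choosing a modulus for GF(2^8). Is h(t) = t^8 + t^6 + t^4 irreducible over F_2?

No

Check for roots in F_2: h(0) = 0 → root; h(1) = 1.
h(0) = 0, so (t) divides h(t); h is reducible.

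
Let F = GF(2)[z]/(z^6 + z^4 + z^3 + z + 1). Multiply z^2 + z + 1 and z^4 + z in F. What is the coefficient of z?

Multiply in GF(2)[z]: (z^2 + z + 1)·(z^4 + z) = z^6 + z^5 + z^4 + z^3 + z^2 + z.
Reduce using z^6 ≡ z^4 + z^3 + z + 1 (mod z^6 + z^4 + z^3 + z + 1).
Reduced: z^5 + z^2 + 1.

0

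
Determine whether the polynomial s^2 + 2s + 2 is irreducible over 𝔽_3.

Write h(s) = s^2 + 2s + 2.
Check for roots in 𝔽_3: h(0) = 2; h(1) = 2; h(2) = 1.
No roots. A degree-2 polynomial over a field with no linear factor is irreducible.

Yes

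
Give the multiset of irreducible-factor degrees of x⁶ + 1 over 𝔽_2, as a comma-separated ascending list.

Write h(x) = x⁶ + 1.
Roots in 𝔽_2: h(0) = 1; h(1) = 0 → root.
Linear factors from roots: (x + 1).
Complete factorization: h(x) = (x + 1)^2·(x² + x + 1)^2.
Factor degrees with multiplicity: 1 + 1 + 2 + 2 = 6.

1, 1, 2, 2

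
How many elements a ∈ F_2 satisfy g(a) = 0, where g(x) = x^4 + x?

Evaluate at each of the 2 elements of F_2:
g(0) = 0 → root; g(1) = 0 → root.
Roots: {0, 1}.

2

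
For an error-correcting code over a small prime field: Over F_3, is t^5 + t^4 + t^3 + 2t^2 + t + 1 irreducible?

Yes

Write P(t) = t^5 + t^4 + t^3 + 2t^2 + t + 1.
Check for roots in F_3: P(0) = 1; P(1) = 1; P(2) = 1.
No roots, so no linear factors.
Monic irreducibles of degree 2 over GF(3): t^2 + 1, t^2 + t + 2, t^2 + 2t + 2.
None of them divide P (all give nonzero remainder).
No irreducible factor of degree ≤ 2 exists, so P is irreducible over GF(3).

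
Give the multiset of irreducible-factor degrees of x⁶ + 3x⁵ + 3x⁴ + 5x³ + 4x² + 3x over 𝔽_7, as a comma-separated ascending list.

Write g(x) = x⁶ + 3x⁵ + 3x⁴ + 5x³ + 4x² + 3x.
Linear factors from roots: (x), (x + 2).
Complete factorization: g(x) = (x)·(x + 2)·(x² + 4x + 1)·(x² + 4x + 5).
Factor degrees with multiplicity: 1 + 1 + 2 + 2 = 6.

1, 1, 2, 2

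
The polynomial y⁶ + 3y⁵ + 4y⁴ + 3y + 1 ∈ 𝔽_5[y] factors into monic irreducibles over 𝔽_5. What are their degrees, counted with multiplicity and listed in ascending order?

1, 2, 3

Write g(y) = y⁶ + 3y⁵ + 4y⁴ + 3y + 1.
Roots in 𝔽_5: g(0) = 1; g(1) = 2; g(2) = 1; g(3) = 2; g(4) = 0 → root.
Linear factors from roots: (y + 1).
Complete factorization: g(y) = (y + 1)·(y² + 3)·(y³ + 2y² + 4y + 2).
Factor degrees with multiplicity: 1 + 2 + 3 = 6.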